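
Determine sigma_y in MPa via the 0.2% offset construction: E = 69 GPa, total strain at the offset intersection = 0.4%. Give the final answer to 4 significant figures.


Offset strain = 0.002
Elastic strain at yield = total_strain - offset = 4e-03 - 0.002 = 2e-03
sigma_y = E * elastic_strain = 69000 * 2e-03
sigma_y = 138 MPa


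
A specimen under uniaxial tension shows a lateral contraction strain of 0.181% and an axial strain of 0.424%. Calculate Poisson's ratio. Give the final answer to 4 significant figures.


nu = -epsilon_lat / epsilon_axial
Lateral strain is contraction (negative), so using magnitudes:
nu = 0.181 / 0.424
nu = 0.4269


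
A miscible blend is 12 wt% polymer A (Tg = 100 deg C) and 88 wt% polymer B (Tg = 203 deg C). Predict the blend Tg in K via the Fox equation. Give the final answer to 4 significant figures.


1/Tg = w1/Tg1 + w2/Tg2 (in Kelvin)
Tg1 = 373.15 K, Tg2 = 476.15 K
1/Tg = 0.12/373.15 + 0.88/476.15
Tg = 460.9 K


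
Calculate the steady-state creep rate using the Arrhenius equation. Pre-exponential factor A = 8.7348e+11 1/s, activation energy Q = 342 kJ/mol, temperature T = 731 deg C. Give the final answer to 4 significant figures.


rate = A * exp(-Q / (R*T))
T = 731 + 273.15 = 1004.15 K
rate = 8.7348e+11 * exp(-342e3 / (8.314 * 1004.15))
rate = 1.413e-06 1/s


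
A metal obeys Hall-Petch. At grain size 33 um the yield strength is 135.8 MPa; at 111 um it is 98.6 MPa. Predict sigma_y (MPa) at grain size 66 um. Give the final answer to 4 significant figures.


sigma_y = sigma0 + k / sqrt(d)
1/sqrt(d1) = 1/sqrt(3.3e-05) = 174.078;  1/sqrt(d2) = 94.9158
k = (sigma1 - sigma2) / (1/sqrt(d1) - 1/sqrt(d2)) = (135.8 - 98.6) / (174.078 - 94.9158) = 0.469923 MPa*m^0.5
sigma0 = sigma1 - k/sqrt(d1) = 135.8 - 0.469923*174.078 = 53.9969 MPa
sigma_y(d3) = 53.9969 + 0.469923 / sqrt(6.6e-05) = 111.8 MPa


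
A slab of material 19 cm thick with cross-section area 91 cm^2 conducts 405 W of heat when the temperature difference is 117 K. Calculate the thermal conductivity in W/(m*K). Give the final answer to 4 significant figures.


k = Q*L / (A*dT)
L = 0.19 m, A = 9.1e-03 m^2
k = 405 * 0.19 / (9.1e-03 * 117)
k = 72.27 W/(m*K)


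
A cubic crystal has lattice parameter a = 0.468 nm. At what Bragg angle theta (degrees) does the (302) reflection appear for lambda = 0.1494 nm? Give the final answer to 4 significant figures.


d = a / sqrt(h^2+k^2+l^2)
d = 0.468 / sqrt(13) = 0.1298 nm
lambda = 2*d*sin(theta)  =>  sin(theta) = lambda / (2*d)
sin(theta) = 0.1494 / (2 * 0.1298) = 0.575501
theta = 35.13 deg


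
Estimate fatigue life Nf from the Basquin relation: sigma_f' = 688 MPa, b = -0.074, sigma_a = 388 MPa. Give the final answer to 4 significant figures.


sigma_a = sigma_f' * (2*Nf)^b
2*Nf = (sigma_a / sigma_f')^(1/b)
2*Nf = (388 / 688)^(1/-0.074)
2*Nf = 2299.2
Nf = 1150 cycles


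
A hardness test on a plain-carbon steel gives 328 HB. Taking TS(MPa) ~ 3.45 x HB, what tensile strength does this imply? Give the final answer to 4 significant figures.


TS (MPa) = 3.45 * HB
TS = 3.45 * 328
TS = 1132 MPa


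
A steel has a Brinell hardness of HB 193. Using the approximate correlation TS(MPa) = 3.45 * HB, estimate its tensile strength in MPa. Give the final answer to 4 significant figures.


TS (MPa) = 3.45 * HB
TS = 3.45 * 193
TS = 665.9 MPa


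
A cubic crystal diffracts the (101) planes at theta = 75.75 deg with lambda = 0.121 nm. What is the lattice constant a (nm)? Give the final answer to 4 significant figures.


d = lambda / (2*sin(theta))
d = 0.121 / (2*sin(75.75 deg))
d = 0.0624206 nm
a = d * sqrt(h^2+k^2+l^2) = 0.0624206 * sqrt(2)
a = 0.08828 nm


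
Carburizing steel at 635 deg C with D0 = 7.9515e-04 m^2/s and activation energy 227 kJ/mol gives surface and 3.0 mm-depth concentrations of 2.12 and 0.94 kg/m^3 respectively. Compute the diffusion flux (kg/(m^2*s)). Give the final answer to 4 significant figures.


Step 1: D = D0 * exp(-Qd/(R*T))
T = 635 + 273.15 = 908.15 K
D = 7.9515e-04 * exp(-227e3 / (8.314 * 908.15)) = 6.97388e-17 m^2/s
Step 2: J = D * (C1 - C2) / dx
J = 6.97388e-17 * (2.12 - 0.94) / 3e-03
J = 2.743e-14 kg/(m^2*s)


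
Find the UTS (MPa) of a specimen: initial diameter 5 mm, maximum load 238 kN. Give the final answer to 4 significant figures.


A0 = pi*(d/2)^2 = pi*(5/2)^2 = 19.635 mm^2
UTS = F_max / A0 = 238*1000 / 19.635
UTS = 12120 MPa


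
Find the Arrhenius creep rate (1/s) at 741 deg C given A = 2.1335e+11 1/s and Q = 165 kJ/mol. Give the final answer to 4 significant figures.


rate = A * exp(-Q / (R*T))
T = 741 + 273.15 = 1014.15 K
rate = 2.1335e+11 * exp(-165e3 / (8.314 * 1014.15))
rate = 676.6 1/s


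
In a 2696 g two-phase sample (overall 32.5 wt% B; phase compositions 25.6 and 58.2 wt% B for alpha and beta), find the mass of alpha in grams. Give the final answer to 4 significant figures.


f_alpha = (C_beta - C0) / (C_beta - C_alpha)
f_alpha = (58.2 - 32.5) / (58.2 - 25.6) = 0.788344
m_alpha = f_alpha * m_total = 0.788344 * 2696 = 2125 g


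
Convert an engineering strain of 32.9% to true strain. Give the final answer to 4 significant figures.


epsilon_true = ln(1 + epsilon_eng)
epsilon_true = ln(1 + 0.329)
epsilon_true = 0.2844


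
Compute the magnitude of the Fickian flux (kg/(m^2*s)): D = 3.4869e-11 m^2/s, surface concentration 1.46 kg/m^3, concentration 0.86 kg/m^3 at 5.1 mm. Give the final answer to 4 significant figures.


J = -D * (dC/dx) = D * (C1 - C2) / dx
J = 3.4869e-11 * (1.46 - 0.86) / 5.1e-03
J = 4.102e-09 kg/(m^2*s)


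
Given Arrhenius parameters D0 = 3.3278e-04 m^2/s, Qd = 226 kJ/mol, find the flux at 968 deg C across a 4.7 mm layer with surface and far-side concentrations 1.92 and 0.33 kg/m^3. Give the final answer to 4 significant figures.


Step 1: D = D0 * exp(-Qd/(R*T))
T = 968 + 273.15 = 1241.15 K
D = 3.3278e-04 * exp(-226e3 / (8.314 * 1241.15)) = 1.02435e-13 m^2/s
Step 2: J = D * (C1 - C2) / dx
J = 1.02435e-13 * (1.92 - 0.33) / 4.7e-03
J = 3.465e-11 kg/(m^2*s)


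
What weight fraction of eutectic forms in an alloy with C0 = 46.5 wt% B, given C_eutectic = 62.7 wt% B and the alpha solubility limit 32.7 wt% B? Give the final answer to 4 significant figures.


f_primary = (C_e - C0) / (C_e - C_alpha_max)
f_primary = (62.7 - 46.5) / (62.7 - 32.7)
f_primary = 0.54
f_eutectic = 1 - 0.54 = 0.46


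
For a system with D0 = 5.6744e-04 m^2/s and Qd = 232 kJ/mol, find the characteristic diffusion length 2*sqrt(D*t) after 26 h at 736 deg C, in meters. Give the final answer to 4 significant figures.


Step 1: D = D0 * exp(-Qd/(R*T))
T = 1009.15 K
D = 5.6744e-04 * exp(-232e3 / (8.314 * 1009.15)) = 5.55812e-16 m^2/s
Step 2: L = 2*sqrt(D*t)
t = 26 h = 93600 s
L = 2*sqrt(5.55812e-16 * 93600) = 1.443e-05 m


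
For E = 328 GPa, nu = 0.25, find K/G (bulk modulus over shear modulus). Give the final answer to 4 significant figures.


G = E / (2*(1+nu))
G = 328 / (2*(1+0.25)) = 131.2 GPa
K = E / (3*(1-2*nu))
K = 328 / (3*(1-2*0.25)) = 218.667 GPa
K/G = 218.667 / 131.2 = 1.667


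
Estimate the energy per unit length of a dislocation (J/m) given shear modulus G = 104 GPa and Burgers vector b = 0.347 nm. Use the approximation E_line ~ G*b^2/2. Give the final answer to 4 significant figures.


E = G*b^2/2
b = 0.347 nm = 3.47e-10 m
G = 104 GPa = 1.04e+11 Pa
E = 0.5 * 1.04e+11 * (3.47e-10)^2
E = 6.261e-09 J/m


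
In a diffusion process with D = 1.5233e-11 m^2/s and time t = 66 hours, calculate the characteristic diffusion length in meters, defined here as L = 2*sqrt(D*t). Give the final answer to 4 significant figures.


t = 66 hr = 237600 s
Diffusion length = 2*sqrt(D*t)
= 2*sqrt(1.5233e-11 * 237600)
= 3.805e-03 m


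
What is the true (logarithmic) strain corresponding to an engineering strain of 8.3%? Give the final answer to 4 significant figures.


epsilon_true = ln(1 + epsilon_eng)
epsilon_true = ln(1 + 0.083)
epsilon_true = 0.07973


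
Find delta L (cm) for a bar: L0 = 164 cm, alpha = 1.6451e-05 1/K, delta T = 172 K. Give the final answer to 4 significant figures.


dL = L0 * alpha * dT
dL = 164 * 1.6451e-05 * 172
dL = 0.464 cm


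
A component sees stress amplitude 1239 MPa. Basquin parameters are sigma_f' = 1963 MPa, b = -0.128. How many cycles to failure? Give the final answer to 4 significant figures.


sigma_a = sigma_f' * (2*Nf)^b
2*Nf = (sigma_a / sigma_f')^(1/b)
2*Nf = (1239 / 1963)^(1/-0.128)
2*Nf = 36.4183
Nf = 18.21 cycles


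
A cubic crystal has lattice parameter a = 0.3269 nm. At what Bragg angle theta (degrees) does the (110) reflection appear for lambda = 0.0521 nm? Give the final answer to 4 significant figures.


d = a / sqrt(h^2+k^2+l^2)
d = 0.3269 / sqrt(2) = 0.231153 nm
lambda = 2*d*sin(theta)  =>  sin(theta) = lambda / (2*d)
sin(theta) = 0.0521 / (2 * 0.231153) = 0.112696
theta = 6.471 deg


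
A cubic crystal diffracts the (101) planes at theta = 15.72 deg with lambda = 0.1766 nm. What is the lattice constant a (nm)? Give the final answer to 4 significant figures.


d = lambda / (2*sin(theta))
d = 0.1766 / (2*sin(15.72 deg))
d = 0.325907 nm
a = d * sqrt(h^2+k^2+l^2) = 0.325907 * sqrt(2)
a = 0.4609 nm


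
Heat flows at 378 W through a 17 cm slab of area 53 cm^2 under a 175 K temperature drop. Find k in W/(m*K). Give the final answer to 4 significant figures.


k = Q*L / (A*dT)
L = 0.17 m, A = 5.3e-03 m^2
k = 378 * 0.17 / (5.3e-03 * 175)
k = 69.28 W/(m*K)


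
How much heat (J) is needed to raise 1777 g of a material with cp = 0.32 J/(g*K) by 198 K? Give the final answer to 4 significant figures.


Q = m * cp * dT
Q = 1777 * 0.32 * 198
Q = 112600 J


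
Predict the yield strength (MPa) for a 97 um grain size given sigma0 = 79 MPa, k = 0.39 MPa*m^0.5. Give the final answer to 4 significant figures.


sigma_y = sigma0 + k / sqrt(d)
d = 97 um = 9.7e-05 m
sigma_y = 79 + 0.39 / sqrt(9.7e-05)
sigma_y = 118.6 MPa


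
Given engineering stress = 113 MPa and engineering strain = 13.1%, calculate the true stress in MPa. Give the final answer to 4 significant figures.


sigma_true = sigma_eng * (1 + epsilon_eng)
sigma_true = 113 * (1 + 0.131)
sigma_true = 127.8 MPa


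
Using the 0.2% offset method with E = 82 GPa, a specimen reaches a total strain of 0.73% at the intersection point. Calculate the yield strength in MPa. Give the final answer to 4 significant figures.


Offset strain = 0.002
Elastic strain at yield = total_strain - offset = 7.3e-03 - 0.002 = 5.3e-03
sigma_y = E * elastic_strain = 82000 * 5.3e-03
sigma_y = 434.6 MPa


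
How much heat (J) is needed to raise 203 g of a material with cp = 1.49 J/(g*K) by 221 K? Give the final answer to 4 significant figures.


Q = m * cp * dT
Q = 203 * 1.49 * 221
Q = 66850 J


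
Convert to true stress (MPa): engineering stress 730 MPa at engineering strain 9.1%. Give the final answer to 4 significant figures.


sigma_true = sigma_eng * (1 + epsilon_eng)
sigma_true = 730 * (1 + 0.091)
sigma_true = 796.4 MPa


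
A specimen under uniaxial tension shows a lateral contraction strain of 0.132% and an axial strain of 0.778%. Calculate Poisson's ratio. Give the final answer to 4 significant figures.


nu = -epsilon_lat / epsilon_axial
Lateral strain is contraction (negative), so using magnitudes:
nu = 0.132 / 0.778
nu = 0.1697


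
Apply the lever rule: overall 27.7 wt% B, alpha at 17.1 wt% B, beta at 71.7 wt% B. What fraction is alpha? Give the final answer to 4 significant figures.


f_alpha = (C_beta - C0) / (C_beta - C_alpha)
f_alpha = (71.7 - 27.7) / (71.7 - 17.1)
f_alpha = 0.8059


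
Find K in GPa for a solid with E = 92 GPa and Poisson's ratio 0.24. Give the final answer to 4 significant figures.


K = E / (3*(1-2*nu))
K = 92 / (3*(1-2*0.24))
K = 58.97 GPa


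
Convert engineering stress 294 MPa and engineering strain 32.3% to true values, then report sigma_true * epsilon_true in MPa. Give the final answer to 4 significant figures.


sigma_true = sigma_eng * (1 + epsilon_eng)
sigma_true = 294 * (1 + 0.323) = 388.962 MPa
epsilon_true = ln(1 + epsilon_eng)
epsilon_true = ln(1 + 0.323) = 0.279902
sigma_true * epsilon_true = 388.962 * 0.279902 = 108.9 MPa


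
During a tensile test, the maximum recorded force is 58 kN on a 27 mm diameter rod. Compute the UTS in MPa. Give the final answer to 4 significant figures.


A0 = pi*(d/2)^2 = pi*(27/2)^2 = 572.555 mm^2
UTS = F_max / A0 = 58*1000 / 572.555
UTS = 101.3 MPa


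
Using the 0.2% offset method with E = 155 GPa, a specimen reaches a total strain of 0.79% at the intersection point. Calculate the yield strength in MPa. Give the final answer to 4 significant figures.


Offset strain = 0.002
Elastic strain at yield = total_strain - offset = 7.9e-03 - 0.002 = 5.9e-03
sigma_y = E * elastic_strain = 155000 * 5.9e-03
sigma_y = 914.5 MPa


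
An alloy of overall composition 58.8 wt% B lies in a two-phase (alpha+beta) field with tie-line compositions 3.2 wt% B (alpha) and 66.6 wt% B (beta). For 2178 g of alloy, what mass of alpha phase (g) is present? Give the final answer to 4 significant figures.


f_alpha = (C_beta - C0) / (C_beta - C_alpha)
f_alpha = (66.6 - 58.8) / (66.6 - 3.2) = 0.123028
m_alpha = f_alpha * m_total = 0.123028 * 2178 = 268 g


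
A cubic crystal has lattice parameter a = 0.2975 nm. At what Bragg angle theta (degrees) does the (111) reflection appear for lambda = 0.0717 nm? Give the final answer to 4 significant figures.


d = a / sqrt(h^2+k^2+l^2)
d = 0.2975 / sqrt(3) = 0.171762 nm
lambda = 2*d*sin(theta)  =>  sin(theta) = lambda / (2*d)
sin(theta) = 0.0717 / (2 * 0.171762) = 0.208719
theta = 12.05 deg


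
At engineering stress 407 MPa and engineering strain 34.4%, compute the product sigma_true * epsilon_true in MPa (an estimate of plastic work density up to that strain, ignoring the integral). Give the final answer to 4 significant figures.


sigma_true = sigma_eng * (1 + epsilon_eng)
sigma_true = 407 * (1 + 0.344) = 547.008 MPa
epsilon_true = ln(1 + epsilon_eng)
epsilon_true = ln(1 + 0.344) = 0.29565
sigma_true * epsilon_true = 547.008 * 0.29565 = 161.7 MPa


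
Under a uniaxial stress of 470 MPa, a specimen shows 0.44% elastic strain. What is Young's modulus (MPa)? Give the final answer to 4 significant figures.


E = sigma / epsilon
epsilon = 0.44% = 4.4e-03
E = 470 / 4.4e-03
E = 106800 MPa


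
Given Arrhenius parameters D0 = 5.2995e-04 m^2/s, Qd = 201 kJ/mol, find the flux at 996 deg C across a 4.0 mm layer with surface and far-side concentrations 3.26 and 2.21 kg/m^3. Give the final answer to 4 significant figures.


Step 1: D = D0 * exp(-Qd/(R*T))
T = 996 + 273.15 = 1269.15 K
D = 5.2995e-04 * exp(-201e3 / (8.314 * 1269.15)) = 2.82711e-12 m^2/s
Step 2: J = D * (C1 - C2) / dx
J = 2.82711e-12 * (3.26 - 2.21) / 4e-03
J = 7.421e-10 kg/(m^2*s)


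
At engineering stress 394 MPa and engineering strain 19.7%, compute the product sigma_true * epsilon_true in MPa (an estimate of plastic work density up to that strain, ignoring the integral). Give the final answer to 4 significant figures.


sigma_true = sigma_eng * (1 + epsilon_eng)
sigma_true = 394 * (1 + 0.197) = 471.618 MPa
epsilon_true = ln(1 + epsilon_eng)
epsilon_true = ln(1 + 0.197) = 0.179818
sigma_true * epsilon_true = 471.618 * 0.179818 = 84.81 MPa


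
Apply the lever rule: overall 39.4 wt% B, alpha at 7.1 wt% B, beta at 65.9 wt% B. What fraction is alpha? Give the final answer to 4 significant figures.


f_alpha = (C_beta - C0) / (C_beta - C_alpha)
f_alpha = (65.9 - 39.4) / (65.9 - 7.1)
f_alpha = 0.4507


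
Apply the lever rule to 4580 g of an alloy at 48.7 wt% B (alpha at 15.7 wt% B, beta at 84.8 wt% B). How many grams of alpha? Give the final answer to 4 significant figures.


f_alpha = (C_beta - C0) / (C_beta - C_alpha)
f_alpha = (84.8 - 48.7) / (84.8 - 15.7) = 0.522431
m_alpha = f_alpha * m_total = 0.522431 * 4580 = 2393 g


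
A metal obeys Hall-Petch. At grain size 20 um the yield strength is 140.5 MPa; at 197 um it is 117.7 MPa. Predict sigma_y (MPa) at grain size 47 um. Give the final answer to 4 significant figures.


sigma_y = sigma0 + k / sqrt(d)
1/sqrt(d1) = 1/sqrt(2e-05) = 223.607;  1/sqrt(d2) = 71.247
k = (sigma1 - sigma2) / (1/sqrt(d1) - 1/sqrt(d2)) = (140.5 - 117.7) / (223.607 - 71.247) = 0.149646 MPa*m^0.5
sigma0 = sigma1 - k/sqrt(d1) = 140.5 - 0.149646*223.607 = 107.038 MPa
sigma_y(d3) = 107.038 + 0.149646 / sqrt(4.7e-05) = 128.9 MPa


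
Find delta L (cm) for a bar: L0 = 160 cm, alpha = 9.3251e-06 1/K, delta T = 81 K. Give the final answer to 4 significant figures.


dL = L0 * alpha * dT
dL = 160 * 9.3251e-06 * 81
dL = 0.1209 cm


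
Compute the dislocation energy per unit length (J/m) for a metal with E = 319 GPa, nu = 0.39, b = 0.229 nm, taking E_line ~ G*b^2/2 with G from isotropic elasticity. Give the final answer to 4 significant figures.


Step 1: G = E / (2*(1+nu))
G = 319 / (2*(1+0.39)) = 114.748 GPa = 1.14748e+11 Pa
Step 2: E_line = G*b^2/2
b = 0.229 nm = 2.29e-10 m
E_line = 0.5 * 1.14748e+11 * (2.29e-10)^2 = 3.009e-09 J/m


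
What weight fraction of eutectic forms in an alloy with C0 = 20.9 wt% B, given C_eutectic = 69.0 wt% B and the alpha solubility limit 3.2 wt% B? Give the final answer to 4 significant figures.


f_primary = (C_e - C0) / (C_e - C_alpha_max)
f_primary = (69.0 - 20.9) / (69.0 - 3.2)
f_primary = 0.731003
f_eutectic = 1 - 0.731003 = 0.269


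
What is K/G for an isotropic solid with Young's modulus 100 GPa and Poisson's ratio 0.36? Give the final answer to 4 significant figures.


G = E / (2*(1+nu))
G = 100 / (2*(1+0.36)) = 36.7647 GPa
K = E / (3*(1-2*nu))
K = 100 / (3*(1-2*0.36)) = 119.048 GPa
K/G = 119.048 / 36.7647 = 3.238


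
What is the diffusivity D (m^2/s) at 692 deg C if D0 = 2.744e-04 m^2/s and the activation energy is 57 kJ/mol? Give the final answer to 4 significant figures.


D = D0 * exp(-Qd / (R*T))
T = 965.15 K
D = 2.744e-04 * exp(-57e3 / (8.314 * 965.15))
D = 2.256e-07 m^2/s


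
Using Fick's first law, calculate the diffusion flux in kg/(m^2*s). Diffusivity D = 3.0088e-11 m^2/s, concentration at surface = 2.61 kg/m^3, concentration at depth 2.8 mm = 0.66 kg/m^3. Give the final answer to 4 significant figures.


J = -D * (dC/dx) = D * (C1 - C2) / dx
J = 3.0088e-11 * (2.61 - 0.66) / 2.8e-03
J = 2.095e-08 kg/(m^2*s)


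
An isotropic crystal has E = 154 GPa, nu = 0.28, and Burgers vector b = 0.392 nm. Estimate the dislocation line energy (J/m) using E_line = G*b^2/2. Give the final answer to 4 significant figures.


Step 1: G = E / (2*(1+nu))
G = 154 / (2*(1+0.28)) = 60.1563 GPa = 6.01563e+10 Pa
Step 2: E_line = G*b^2/2
b = 0.392 nm = 3.92e-10 m
E_line = 0.5 * 6.01563e+10 * (3.92e-10)^2 = 4.622e-09 J/m


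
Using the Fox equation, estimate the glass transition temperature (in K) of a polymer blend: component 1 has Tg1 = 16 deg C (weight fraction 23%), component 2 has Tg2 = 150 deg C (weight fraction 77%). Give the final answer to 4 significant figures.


1/Tg = w1/Tg1 + w2/Tg2 (in Kelvin)
Tg1 = 289.15 K, Tg2 = 423.15 K
1/Tg = 0.23/289.15 + 0.77/423.15
Tg = 382.4 K


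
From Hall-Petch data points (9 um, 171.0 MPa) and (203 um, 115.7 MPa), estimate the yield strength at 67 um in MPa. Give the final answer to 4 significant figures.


sigma_y = sigma0 + k / sqrt(d)
1/sqrt(d1) = 1/sqrt(9e-06) = 333.333;  1/sqrt(d2) = 70.1862
k = (sigma1 - sigma2) / (1/sqrt(d1) - 1/sqrt(d2)) = (171.0 - 115.7) / (333.333 - 70.1862) = 0.210149 MPa*m^0.5
sigma0 = sigma1 - k/sqrt(d1) = 171.0 - 0.210149*333.333 = 100.95 MPa
sigma_y(d3) = 100.95 + 0.210149 / sqrt(6.7e-05) = 126.6 MPa


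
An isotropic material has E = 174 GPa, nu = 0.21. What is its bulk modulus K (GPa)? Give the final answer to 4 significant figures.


K = E / (3*(1-2*nu))
K = 174 / (3*(1-2*0.21))
K = 100 GPa


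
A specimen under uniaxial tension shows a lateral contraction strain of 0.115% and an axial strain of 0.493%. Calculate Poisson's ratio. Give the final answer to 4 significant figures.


nu = -epsilon_lat / epsilon_axial
Lateral strain is contraction (negative), so using magnitudes:
nu = 0.115 / 0.493
nu = 0.2333


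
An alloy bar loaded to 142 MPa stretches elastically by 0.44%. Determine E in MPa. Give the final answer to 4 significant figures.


E = sigma / epsilon
epsilon = 0.44% = 4.4e-03
E = 142 / 4.4e-03
E = 32270 MPa


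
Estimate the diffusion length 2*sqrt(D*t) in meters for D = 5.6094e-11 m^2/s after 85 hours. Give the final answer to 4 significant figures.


t = 85 hr = 306000 s
Diffusion length = 2*sqrt(D*t)
= 2*sqrt(5.6094e-11 * 306000)
= 8.286e-03 m


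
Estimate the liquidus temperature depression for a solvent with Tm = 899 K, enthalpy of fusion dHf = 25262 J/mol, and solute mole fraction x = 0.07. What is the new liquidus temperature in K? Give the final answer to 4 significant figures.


dT = R*Tm^2*x / dHf
dT = 8.314 * 899^2 * 0.07 / 25262
dT = 18.6191 K
T_new = 899 - 18.6191 = 880.4 K


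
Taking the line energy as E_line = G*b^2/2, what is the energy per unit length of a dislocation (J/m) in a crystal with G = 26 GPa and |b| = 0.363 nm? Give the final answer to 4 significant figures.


E = G*b^2/2
b = 0.363 nm = 3.63e-10 m
G = 26 GPa = 2.6e+10 Pa
E = 0.5 * 2.6e+10 * (3.63e-10)^2
E = 1.713e-09 J/m


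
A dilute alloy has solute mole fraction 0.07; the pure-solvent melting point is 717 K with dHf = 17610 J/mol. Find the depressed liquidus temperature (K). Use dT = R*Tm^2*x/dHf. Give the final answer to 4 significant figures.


dT = R*Tm^2*x / dHf
dT = 8.314 * 717^2 * 0.07 / 17610
dT = 16.9898 K
T_new = 717 - 16.9898 = 700 K


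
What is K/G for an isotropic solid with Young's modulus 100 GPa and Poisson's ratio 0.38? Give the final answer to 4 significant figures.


G = E / (2*(1+nu))
G = 100 / (2*(1+0.38)) = 36.2319 GPa
K = E / (3*(1-2*nu))
K = 100 / (3*(1-2*0.38)) = 138.889 GPa
K/G = 138.889 / 36.2319 = 3.833


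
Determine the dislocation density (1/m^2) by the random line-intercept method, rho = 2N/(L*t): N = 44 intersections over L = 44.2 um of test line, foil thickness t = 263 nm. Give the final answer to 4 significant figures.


rho = 2N / (L * t)
L = 44.2 um = 4.42e-05 m, t = 263 nm = 2.63e-07 m
rho = 2 * 44 / (4.42e-05 * 2.63e-07)
rho = 7.57e+12 1/m^2


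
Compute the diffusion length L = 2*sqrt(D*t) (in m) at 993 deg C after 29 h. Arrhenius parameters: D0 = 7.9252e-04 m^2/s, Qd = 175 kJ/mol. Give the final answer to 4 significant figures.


Step 1: D = D0 * exp(-Qd/(R*T))
T = 1266.15 K
D = 7.9252e-04 * exp(-175e3 / (8.314 * 1266.15)) = 4.77724e-11 m^2/s
Step 2: L = 2*sqrt(D*t)
t = 29 h = 104400 s
L = 2*sqrt(4.77724e-11 * 104400) = 4.467e-03 m


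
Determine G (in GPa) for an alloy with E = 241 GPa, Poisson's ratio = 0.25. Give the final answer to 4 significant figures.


G = E / (2*(1+nu))
G = 241 / (2*(1+0.25))
G = 96.4 GPa


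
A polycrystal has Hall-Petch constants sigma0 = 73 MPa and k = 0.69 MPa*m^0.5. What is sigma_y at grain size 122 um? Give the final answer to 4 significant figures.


sigma_y = sigma0 + k / sqrt(d)
d = 122 um = 1.22e-04 m
sigma_y = 73 + 0.69 / sqrt(1.22e-04)
sigma_y = 135.5 MPa


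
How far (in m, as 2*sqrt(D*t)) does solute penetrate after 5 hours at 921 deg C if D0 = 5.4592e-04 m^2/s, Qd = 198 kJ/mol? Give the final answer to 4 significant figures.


Step 1: D = D0 * exp(-Qd/(R*T))
T = 1194.15 K
D = 5.4592e-04 * exp(-198e3 / (8.314 * 1194.15)) = 1.19091e-12 m^2/s
Step 2: L = 2*sqrt(D*t)
t = 5 h = 18000 s
L = 2*sqrt(1.19091e-12 * 18000) = 2.928e-04 m


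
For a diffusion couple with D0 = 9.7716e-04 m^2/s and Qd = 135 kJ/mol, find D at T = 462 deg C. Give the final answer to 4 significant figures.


D = D0 * exp(-Qd / (R*T))
T = 735.15 K
D = 9.7716e-04 * exp(-135e3 / (8.314 * 735.15))
D = 2.497e-13 m^2/s


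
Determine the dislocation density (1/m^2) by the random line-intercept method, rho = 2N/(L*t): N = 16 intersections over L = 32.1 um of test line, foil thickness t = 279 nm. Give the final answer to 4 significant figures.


rho = 2N / (L * t)
L = 32.1 um = 3.21e-05 m, t = 279 nm = 2.79e-07 m
rho = 2 * 16 / (3.21e-05 * 2.79e-07)
rho = 3.573e+12 1/m^2


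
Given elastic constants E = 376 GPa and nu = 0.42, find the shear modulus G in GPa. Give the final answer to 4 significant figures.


G = E / (2*(1+nu))
G = 376 / (2*(1+0.42))
G = 132.4 GPa


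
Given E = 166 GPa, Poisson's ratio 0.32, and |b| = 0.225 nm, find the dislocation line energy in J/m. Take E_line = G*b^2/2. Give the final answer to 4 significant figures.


Step 1: G = E / (2*(1+nu))
G = 166 / (2*(1+0.32)) = 62.8788 GPa = 6.28788e+10 Pa
Step 2: E_line = G*b^2/2
b = 0.225 nm = 2.25e-10 m
E_line = 0.5 * 6.28788e+10 * (2.25e-10)^2 = 1.592e-09 J/m


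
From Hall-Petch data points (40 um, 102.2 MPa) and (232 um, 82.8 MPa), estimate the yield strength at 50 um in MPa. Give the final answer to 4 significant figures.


sigma_y = sigma0 + k / sqrt(d)
1/sqrt(d1) = 1/sqrt(4e-05) = 158.114;  1/sqrt(d2) = 65.6532
k = (sigma1 - sigma2) / (1/sqrt(d1) - 1/sqrt(d2)) = (102.2 - 82.8) / (158.114 - 65.6532) = 0.209819 MPa*m^0.5
sigma0 = sigma1 - k/sqrt(d1) = 102.2 - 0.209819*158.114 = 69.0247 MPa
sigma_y(d3) = 69.0247 + 0.209819 / sqrt(5e-05) = 98.7 MPa


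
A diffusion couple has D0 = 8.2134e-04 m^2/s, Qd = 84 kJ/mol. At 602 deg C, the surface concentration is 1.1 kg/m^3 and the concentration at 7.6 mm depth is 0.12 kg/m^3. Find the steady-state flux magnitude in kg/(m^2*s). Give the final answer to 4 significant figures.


Step 1: D = D0 * exp(-Qd/(R*T))
T = 602 + 273.15 = 875.15 K
D = 8.2134e-04 * exp(-84e3 / (8.314 * 875.15)) = 7.95565e-09 m^2/s
Step 2: J = D * (C1 - C2) / dx
J = 7.95565e-09 * (1.1 - 0.12) / 7.6e-03
J = 1.026e-06 kg/(m^2*s)


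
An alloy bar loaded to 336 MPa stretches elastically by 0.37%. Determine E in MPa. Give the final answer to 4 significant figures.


E = sigma / epsilon
epsilon = 0.37% = 3.7e-03
E = 336 / 3.7e-03
E = 90810 MPa


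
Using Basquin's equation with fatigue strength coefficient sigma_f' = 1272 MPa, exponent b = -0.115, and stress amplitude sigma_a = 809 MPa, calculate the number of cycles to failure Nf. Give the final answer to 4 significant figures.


sigma_a = sigma_f' * (2*Nf)^b
2*Nf = (sigma_a / sigma_f')^(1/b)
2*Nf = (809 / 1272)^(1/-0.115)
2*Nf = 51.1719
Nf = 25.59 cycles


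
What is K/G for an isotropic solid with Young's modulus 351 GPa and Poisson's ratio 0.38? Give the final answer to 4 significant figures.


G = E / (2*(1+nu))
G = 351 / (2*(1+0.38)) = 127.174 GPa
K = E / (3*(1-2*nu))
K = 351 / (3*(1-2*0.38)) = 487.5 GPa
K/G = 487.5 / 127.174 = 3.833


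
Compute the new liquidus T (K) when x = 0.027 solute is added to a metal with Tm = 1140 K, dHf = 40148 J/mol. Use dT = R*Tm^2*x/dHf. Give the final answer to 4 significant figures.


dT = R*Tm^2*x / dHf
dT = 8.314 * 1140^2 * 0.027 / 40148
dT = 7.2664 K
T_new = 1140 - 7.2664 = 1133 K


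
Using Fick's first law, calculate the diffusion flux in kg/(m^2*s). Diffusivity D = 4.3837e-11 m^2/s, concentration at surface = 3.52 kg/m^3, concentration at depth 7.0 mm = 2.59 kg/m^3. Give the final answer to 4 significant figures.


J = -D * (dC/dx) = D * (C1 - C2) / dx
J = 4.3837e-11 * (3.52 - 2.59) / 7e-03
J = 5.824e-09 kg/(m^2*s)


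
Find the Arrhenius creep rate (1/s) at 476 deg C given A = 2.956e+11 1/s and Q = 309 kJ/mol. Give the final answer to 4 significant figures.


rate = A * exp(-Q / (R*T))
T = 476 + 273.15 = 749.15 K
rate = 2.956e+11 * exp(-309e3 / (8.314 * 749.15))
rate = 8.411e-11 1/s


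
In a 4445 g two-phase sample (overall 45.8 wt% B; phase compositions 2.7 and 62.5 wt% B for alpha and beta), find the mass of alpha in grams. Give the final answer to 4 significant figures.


f_alpha = (C_beta - C0) / (C_beta - C_alpha)
f_alpha = (62.5 - 45.8) / (62.5 - 2.7) = 0.279264
m_alpha = f_alpha * m_total = 0.279264 * 4445 = 1241 g


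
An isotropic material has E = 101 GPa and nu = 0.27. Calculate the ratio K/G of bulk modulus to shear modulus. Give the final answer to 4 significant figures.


G = E / (2*(1+nu))
G = 101 / (2*(1+0.27)) = 39.7638 GPa
K = E / (3*(1-2*nu))
K = 101 / (3*(1-2*0.27)) = 73.1884 GPa
K/G = 73.1884 / 39.7638 = 1.841


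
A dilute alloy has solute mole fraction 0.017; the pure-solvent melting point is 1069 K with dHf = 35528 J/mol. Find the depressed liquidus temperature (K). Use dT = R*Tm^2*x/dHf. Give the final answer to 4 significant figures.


dT = R*Tm^2*x / dHf
dT = 8.314 * 1069^2 * 0.017 / 35528
dT = 4.54615 K
T_new = 1069 - 4.54615 = 1064 K


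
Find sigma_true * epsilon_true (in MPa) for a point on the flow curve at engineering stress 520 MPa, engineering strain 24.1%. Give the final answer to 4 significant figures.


sigma_true = sigma_eng * (1 + epsilon_eng)
sigma_true = 520 * (1 + 0.241) = 645.32 MPa
epsilon_true = ln(1 + epsilon_eng)
epsilon_true = ln(1 + 0.241) = 0.215918
sigma_true * epsilon_true = 645.32 * 0.215918 = 139.3 MPa


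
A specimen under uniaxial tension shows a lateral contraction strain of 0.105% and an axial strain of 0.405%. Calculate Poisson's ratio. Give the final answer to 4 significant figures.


nu = -epsilon_lat / epsilon_axial
Lateral strain is contraction (negative), so using magnitudes:
nu = 0.105 / 0.405
nu = 0.2593


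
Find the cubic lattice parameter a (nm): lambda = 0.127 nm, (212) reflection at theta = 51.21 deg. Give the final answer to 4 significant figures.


d = lambda / (2*sin(theta))
d = 0.127 / (2*sin(51.21 deg))
d = 0.081468 nm
a = d * sqrt(h^2+k^2+l^2) = 0.081468 * sqrt(9)
a = 0.2444 nm


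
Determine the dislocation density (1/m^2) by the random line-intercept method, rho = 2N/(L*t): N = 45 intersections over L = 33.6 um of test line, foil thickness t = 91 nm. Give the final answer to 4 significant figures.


rho = 2N / (L * t)
L = 33.6 um = 3.36e-05 m, t = 91 nm = 9.1e-08 m
rho = 2 * 45 / (3.36e-05 * 9.1e-08)
rho = 2.943e+13 1/m^2


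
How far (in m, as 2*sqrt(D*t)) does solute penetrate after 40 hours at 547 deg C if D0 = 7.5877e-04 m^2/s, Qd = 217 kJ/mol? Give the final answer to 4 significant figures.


Step 1: D = D0 * exp(-Qd/(R*T))
T = 820.15 K
D = 7.5877e-04 * exp(-217e3 / (8.314 * 820.15)) = 1.1457e-17 m^2/s
Step 2: L = 2*sqrt(D*t)
t = 40 h = 144000 s
L = 2*sqrt(1.1457e-17 * 144000) = 2.569e-06 m


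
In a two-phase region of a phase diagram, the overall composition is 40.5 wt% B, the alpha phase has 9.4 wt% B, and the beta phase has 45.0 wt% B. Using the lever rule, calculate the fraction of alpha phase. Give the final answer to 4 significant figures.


f_alpha = (C_beta - C0) / (C_beta - C_alpha)
f_alpha = (45.0 - 40.5) / (45.0 - 9.4)
f_alpha = 0.1264


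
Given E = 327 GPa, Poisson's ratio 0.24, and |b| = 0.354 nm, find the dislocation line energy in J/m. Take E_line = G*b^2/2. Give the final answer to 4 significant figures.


Step 1: G = E / (2*(1+nu))
G = 327 / (2*(1+0.24)) = 131.855 GPa = 1.31855e+11 Pa
Step 2: E_line = G*b^2/2
b = 0.354 nm = 3.54e-10 m
E_line = 0.5 * 1.31855e+11 * (3.54e-10)^2 = 8.262e-09 J/m


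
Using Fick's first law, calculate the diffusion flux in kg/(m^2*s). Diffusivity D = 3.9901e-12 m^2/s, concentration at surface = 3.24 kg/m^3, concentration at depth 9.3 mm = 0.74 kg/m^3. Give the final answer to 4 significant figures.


J = -D * (dC/dx) = D * (C1 - C2) / dx
J = 3.9901e-12 * (3.24 - 0.74) / 9.3e-03
J = 1.073e-09 kg/(m^2*s)


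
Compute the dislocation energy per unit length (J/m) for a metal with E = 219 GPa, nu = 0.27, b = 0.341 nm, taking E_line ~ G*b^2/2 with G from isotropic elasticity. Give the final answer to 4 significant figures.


Step 1: G = E / (2*(1+nu))
G = 219 / (2*(1+0.27)) = 86.2205 GPa = 8.62205e+10 Pa
Step 2: E_line = G*b^2/2
b = 0.341 nm = 3.41e-10 m
E_line = 0.5 * 8.62205e+10 * (3.41e-10)^2 = 5.013e-09 J/m


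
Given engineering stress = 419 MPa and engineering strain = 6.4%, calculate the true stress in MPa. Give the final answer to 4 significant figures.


sigma_true = sigma_eng * (1 + epsilon_eng)
sigma_true = 419 * (1 + 0.064)
sigma_true = 445.8 MPa


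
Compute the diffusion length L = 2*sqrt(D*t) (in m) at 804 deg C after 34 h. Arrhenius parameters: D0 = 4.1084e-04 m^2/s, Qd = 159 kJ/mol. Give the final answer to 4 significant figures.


Step 1: D = D0 * exp(-Qd/(R*T))
T = 1077.15 K
D = 4.1084e-04 * exp(-159e3 / (8.314 * 1077.15)) = 7.99737e-12 m^2/s
Step 2: L = 2*sqrt(D*t)
t = 34 h = 122400 s
L = 2*sqrt(7.99737e-12 * 122400) = 1.979e-03 m


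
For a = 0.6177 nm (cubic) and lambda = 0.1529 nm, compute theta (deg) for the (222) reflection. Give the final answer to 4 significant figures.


d = a / sqrt(h^2+k^2+l^2)
d = 0.6177 / sqrt(12) = 0.178315 nm
lambda = 2*d*sin(theta)  =>  sin(theta) = lambda / (2*d)
sin(theta) = 0.1529 / (2 * 0.178315) = 0.428737
theta = 25.39 deg


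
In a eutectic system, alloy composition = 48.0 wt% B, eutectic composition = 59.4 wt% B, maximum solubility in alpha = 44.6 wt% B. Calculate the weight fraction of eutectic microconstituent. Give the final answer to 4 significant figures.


f_primary = (C_e - C0) / (C_e - C_alpha_max)
f_primary = (59.4 - 48.0) / (59.4 - 44.6)
f_primary = 0.77027
f_eutectic = 1 - 0.77027 = 0.2297


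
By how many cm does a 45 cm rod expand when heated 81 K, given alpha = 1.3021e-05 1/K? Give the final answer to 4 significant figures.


dL = L0 * alpha * dT
dL = 45 * 1.3021e-05 * 81
dL = 0.04746 cm


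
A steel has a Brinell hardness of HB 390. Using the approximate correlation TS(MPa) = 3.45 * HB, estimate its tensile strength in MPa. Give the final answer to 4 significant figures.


TS (MPa) = 3.45 * HB
TS = 3.45 * 390
TS = 1346 MPa


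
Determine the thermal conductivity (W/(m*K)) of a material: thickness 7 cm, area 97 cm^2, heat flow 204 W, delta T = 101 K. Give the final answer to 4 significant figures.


k = Q*L / (A*dT)
L = 0.07 m, A = 9.7e-03 m^2
k = 204 * 0.07 / (9.7e-03 * 101)
k = 14.58 W/(m*K)


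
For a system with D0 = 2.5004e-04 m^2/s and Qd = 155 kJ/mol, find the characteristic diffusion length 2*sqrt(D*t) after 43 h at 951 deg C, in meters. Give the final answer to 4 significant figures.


Step 1: D = D0 * exp(-Qd/(R*T))
T = 1224.15 K
D = 2.5004e-04 * exp(-155e3 / (8.314 * 1224.15)) = 6.07996e-11 m^2/s
Step 2: L = 2*sqrt(D*t)
t = 43 h = 154800 s
L = 2*sqrt(6.07996e-11 * 154800) = 6.136e-03 m


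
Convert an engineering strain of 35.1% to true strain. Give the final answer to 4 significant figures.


epsilon_true = ln(1 + epsilon_eng)
epsilon_true = ln(1 + 0.351)
epsilon_true = 0.3008


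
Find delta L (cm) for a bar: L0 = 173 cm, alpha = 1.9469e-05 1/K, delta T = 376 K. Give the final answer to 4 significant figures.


dL = L0 * alpha * dT
dL = 173 * 1.9469e-05 * 376
dL = 1.266 cm


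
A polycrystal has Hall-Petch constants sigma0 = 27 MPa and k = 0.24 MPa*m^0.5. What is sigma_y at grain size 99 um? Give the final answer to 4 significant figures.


sigma_y = sigma0 + k / sqrt(d)
d = 99 um = 9.9e-05 m
sigma_y = 27 + 0.24 / sqrt(9.9e-05)
sigma_y = 51.12 MPa


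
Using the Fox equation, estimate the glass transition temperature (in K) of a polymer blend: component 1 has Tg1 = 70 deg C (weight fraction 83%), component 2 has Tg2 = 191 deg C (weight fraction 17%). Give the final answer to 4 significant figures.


1/Tg = w1/Tg1 + w2/Tg2 (in Kelvin)
Tg1 = 343.15 K, Tg2 = 464.15 K
1/Tg = 0.83/343.15 + 0.17/464.15
Tg = 359.1 K


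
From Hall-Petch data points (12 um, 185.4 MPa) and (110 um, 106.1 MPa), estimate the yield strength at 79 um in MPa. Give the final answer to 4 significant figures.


sigma_y = sigma0 + k / sqrt(d)
1/sqrt(d1) = 1/sqrt(1.2e-05) = 288.675;  1/sqrt(d2) = 95.3463
k = (sigma1 - sigma2) / (1/sqrt(d1) - 1/sqrt(d2)) = (185.4 - 106.1) / (288.675 - 95.3463) = 0.410182 MPa*m^0.5
sigma0 = sigma1 - k/sqrt(d1) = 185.4 - 0.410182*288.675 = 66.9907 MPa
sigma_y(d3) = 66.9907 + 0.410182 / sqrt(7.9e-05) = 113.1 MPa


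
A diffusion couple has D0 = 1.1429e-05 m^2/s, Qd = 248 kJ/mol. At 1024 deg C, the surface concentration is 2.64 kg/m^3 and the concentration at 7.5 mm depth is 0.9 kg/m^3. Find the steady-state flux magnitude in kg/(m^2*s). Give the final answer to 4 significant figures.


Step 1: D = D0 * exp(-Qd/(R*T))
T = 1024 + 273.15 = 1297.15 K
D = 1.1429e-05 * exp(-248e3 / (8.314 * 1297.15)) = 1.17758e-15 m^2/s
Step 2: J = D * (C1 - C2) / dx
J = 1.17758e-15 * (2.64 - 0.9) / 7.5e-03
J = 2.732e-13 kg/(m^2*s)


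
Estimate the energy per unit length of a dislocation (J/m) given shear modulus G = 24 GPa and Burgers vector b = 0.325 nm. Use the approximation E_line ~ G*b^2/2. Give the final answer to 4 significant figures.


E = G*b^2/2
b = 0.325 nm = 3.25e-10 m
G = 24 GPa = 2.4e+10 Pa
E = 0.5 * 2.4e+10 * (3.25e-10)^2
E = 1.268e-09 J/m


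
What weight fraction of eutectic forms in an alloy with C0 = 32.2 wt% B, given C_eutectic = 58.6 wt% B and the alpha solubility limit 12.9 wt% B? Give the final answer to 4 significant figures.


f_primary = (C_e - C0) / (C_e - C_alpha_max)
f_primary = (58.6 - 32.2) / (58.6 - 12.9)
f_primary = 0.577681
f_eutectic = 1 - 0.577681 = 0.4223


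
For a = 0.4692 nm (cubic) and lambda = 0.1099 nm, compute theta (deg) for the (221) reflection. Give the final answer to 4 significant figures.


d = a / sqrt(h^2+k^2+l^2)
d = 0.4692 / sqrt(9) = 0.1564 nm
lambda = 2*d*sin(theta)  =>  sin(theta) = lambda / (2*d)
sin(theta) = 0.1099 / (2 * 0.1564) = 0.351343
theta = 20.57 deg


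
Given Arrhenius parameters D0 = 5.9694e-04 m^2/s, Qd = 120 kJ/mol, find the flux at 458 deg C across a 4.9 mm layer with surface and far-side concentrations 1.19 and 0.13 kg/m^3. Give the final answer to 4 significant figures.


Step 1: D = D0 * exp(-Qd/(R*T))
T = 458 + 273.15 = 731.15 K
D = 5.9694e-04 * exp(-120e3 / (8.314 * 731.15)) = 1.59445e-12 m^2/s
Step 2: J = D * (C1 - C2) / dx
J = 1.59445e-12 * (1.19 - 0.13) / 4.9e-03
J = 3.449e-10 kg/(m^2*s)


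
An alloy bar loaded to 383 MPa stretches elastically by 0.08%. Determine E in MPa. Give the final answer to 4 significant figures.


E = sigma / epsilon
epsilon = 0.08% = 8e-04
E = 383 / 8e-04
E = 478800 MPa


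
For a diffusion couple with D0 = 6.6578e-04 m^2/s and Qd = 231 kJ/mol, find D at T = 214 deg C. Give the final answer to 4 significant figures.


D = D0 * exp(-Qd / (R*T))
T = 487.15 K
D = 6.6578e-04 * exp(-231e3 / (8.314 * 487.15))
D = 1.131e-28 m^2/s


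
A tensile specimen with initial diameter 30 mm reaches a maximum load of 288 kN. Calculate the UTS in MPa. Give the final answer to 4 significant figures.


A0 = pi*(d/2)^2 = pi*(30/2)^2 = 706.858 mm^2
UTS = F_max / A0 = 288*1000 / 706.858
UTS = 407.4 MPa


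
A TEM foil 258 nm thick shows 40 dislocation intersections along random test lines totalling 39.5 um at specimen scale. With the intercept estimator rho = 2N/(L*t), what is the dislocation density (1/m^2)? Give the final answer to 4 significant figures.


rho = 2N / (L * t)
L = 39.5 um = 3.95e-05 m, t = 258 nm = 2.58e-07 m
rho = 2 * 40 / (3.95e-05 * 2.58e-07)
rho = 7.85e+12 1/m^2


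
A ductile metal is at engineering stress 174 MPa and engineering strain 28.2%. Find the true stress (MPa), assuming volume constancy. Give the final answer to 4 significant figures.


sigma_true = sigma_eng * (1 + epsilon_eng)
sigma_true = 174 * (1 + 0.282)
sigma_true = 223.1 MPa


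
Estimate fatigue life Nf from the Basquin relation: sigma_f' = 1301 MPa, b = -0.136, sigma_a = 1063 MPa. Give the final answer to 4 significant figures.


sigma_a = sigma_f' * (2*Nf)^b
2*Nf = (sigma_a / sigma_f')^(1/b)
2*Nf = (1063 / 1301)^(1/-0.136)
2*Nf = 4.4175
Nf = 2.209 cycles


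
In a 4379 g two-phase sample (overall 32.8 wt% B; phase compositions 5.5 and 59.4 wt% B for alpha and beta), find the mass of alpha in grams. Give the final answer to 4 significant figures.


f_alpha = (C_beta - C0) / (C_beta - C_alpha)
f_alpha = (59.4 - 32.8) / (59.4 - 5.5) = 0.493506
m_alpha = f_alpha * m_total = 0.493506 * 4379 = 2161 g
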